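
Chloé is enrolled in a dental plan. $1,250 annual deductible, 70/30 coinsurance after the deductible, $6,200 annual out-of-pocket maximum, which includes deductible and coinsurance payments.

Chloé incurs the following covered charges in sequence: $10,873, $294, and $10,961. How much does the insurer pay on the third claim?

$8,986.10

#1 ($10,873): $1,250 finishes the deductible; $9,623 goes to coinsurance; patient's 30% is $2,886.90. Cost to patient: $4,136.90. OOP to date $4,136.90. Plan pays $10,873 − $4,136.90 = $6,736.10.
#2 ($294): 30% coinsurance on $294 = $88.20. Patient pays $88.20; OOP now $4,225.10. Plan pays $294 − $88.20 = $205.80.
#3 ($10,961): deductible met; 30% of $10,961 = $3,288.30. OOP would hit $7,513.40 > $6,200, so the cap limits the patient to $6,200 − $4,225.10 = $1,974.90. Plan pays $10,961 − $1,974.90 = $8,986.10.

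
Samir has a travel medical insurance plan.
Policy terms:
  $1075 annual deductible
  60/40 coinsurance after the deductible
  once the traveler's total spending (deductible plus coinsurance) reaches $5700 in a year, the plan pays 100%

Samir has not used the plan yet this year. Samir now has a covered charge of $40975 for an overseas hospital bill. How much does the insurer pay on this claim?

Nothing has been paid toward the $1075 deductible, so the first $1075 of this charge is applied there.
That leaves $40975 − $1075 = $39900 for coinsurance.
40% of $39900 = $15960 falls to the traveler.
That puts the traveler's cost at $1075 + $15960 = $17035 before any cap.
Year-to-date out-of-pocket would reach $0 + $17035 = $17035, above the $5700 maximum, so the traveler pays only $5700 − $0 = $5700.
The insurer covers the remainder: $40975 − $5700 = $35275.

$35275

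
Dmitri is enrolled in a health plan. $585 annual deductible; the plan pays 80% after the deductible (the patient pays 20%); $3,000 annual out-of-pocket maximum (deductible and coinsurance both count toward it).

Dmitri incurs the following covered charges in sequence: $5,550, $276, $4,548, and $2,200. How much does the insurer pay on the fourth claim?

$1,760

Claim 1 ($5,550): $585 finishes the deductible; $4,965 goes to coinsurance; 20% of $4,965 = $993. Patient owes $1,578 (running OOP $1,578). Plan pays $5,550 − $1,578 = $3,972.
Claim 2 ($276): deductible already satisfied, so patient's share is 20% × $276 = $55.20. Patient pays $55.20; OOP now $1,633.20. Insurer: $276 − $55.20 = $220.80.
Claim 3 ($4,548): 20% coinsurance on $4,548 = $909.60. Patient pays $909.60; OOP now $2,542.80. Plan pays $4,548 − $909.60 = $3,638.40.
Claim 4 ($2,200): 20% coinsurance on $2,200 = $440. Cost to patient: $440. OOP to date $2,982.80. Plan pays $2,200 − $440 = $1,760.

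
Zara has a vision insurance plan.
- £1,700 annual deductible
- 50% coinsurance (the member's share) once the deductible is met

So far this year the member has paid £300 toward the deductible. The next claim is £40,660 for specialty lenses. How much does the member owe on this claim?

£21,030

Deductible still to meet: £1,700 − £300 = £1,400.
After the £1,400 deductible portion, £40,660 − £1,400 = £39,260 is subject to coinsurance.
Coinsurance: £39,260 × 50% = £19,630.
So the member owes £1,400 + £19,630 = £21,030.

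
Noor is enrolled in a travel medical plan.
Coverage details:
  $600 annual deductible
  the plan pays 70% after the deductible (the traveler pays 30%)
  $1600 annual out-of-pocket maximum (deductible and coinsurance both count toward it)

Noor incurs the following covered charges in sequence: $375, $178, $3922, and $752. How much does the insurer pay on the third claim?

$2875

Bill 1, $375: entire amount goes to the deductible. Traveler owes $375 (running OOP $375). Insurer: $375 − $375 = $0.
Bill 2, $178: all of it applies to the deductible. Traveler owes $178 (running OOP $553). Plan pays $178 − $178 = $0.
Bill 3, $3922: deductible takes $47, $3875 remains; coinsurance $3875 × 30% = $1162.50. Claim cost before the cap: $47 + $1162.50 = $1209.50. Adding that to $553 gives $1762.50, past the $1600 cap; traveler pays only $1600 − $553 = $1047. Plan pays $3922 − $1047 = $2875.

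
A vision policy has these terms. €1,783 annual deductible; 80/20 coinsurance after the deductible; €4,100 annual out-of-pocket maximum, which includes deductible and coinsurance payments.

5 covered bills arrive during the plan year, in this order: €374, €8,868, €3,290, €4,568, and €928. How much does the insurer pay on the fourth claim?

€4,400.80

Bill 1, €374: fully absorbed by the deductible. Member pays €374; OOP now €374. Plan pays €374 − €374 = €0.
Bill 2, €8,868: €1,409 to deductible, leaving €7,459; coinsurance €7,459 × 20% = €1,491.80. Member owes €2,900.80 (running OOP €3,274.80). Insurer: €8,868 − €2,900.80 = €5,967.20.
Bill 3, €3,290: 20% coinsurance on €3,290 = €658. Cost to member: €658. OOP to date €3,932.80. Plan pays €3,290 − €658 = €2,632.
Bill 4, €4,568: deductible met; 20% of €4,568 = €913.60. OOP would hit €4,846.40 > €4,100, so the cap limits the member to €4,100 − €3,932.80 = €167.20. Plan pays €4,568 − €167.20 = €4,400.80.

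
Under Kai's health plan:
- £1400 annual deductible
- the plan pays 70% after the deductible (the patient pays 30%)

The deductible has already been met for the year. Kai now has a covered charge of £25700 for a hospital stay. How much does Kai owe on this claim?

With the deductible met, the entire £25700 is subject to coinsurance.
Patient's 30% share of £25700 is £7710.

£7710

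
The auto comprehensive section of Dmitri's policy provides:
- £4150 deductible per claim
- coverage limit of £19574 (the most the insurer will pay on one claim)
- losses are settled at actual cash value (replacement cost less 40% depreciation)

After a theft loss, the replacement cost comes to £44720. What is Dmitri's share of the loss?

£25146

At 40% depreciation, ACV = £44720 − £17888 = £26832.
After the deductible, £26832 − £4150 = £22682 remains.
Since £22682 > £19574, the payout is capped at £19574.
Out of pocket: £44720 − £19574 = £25146.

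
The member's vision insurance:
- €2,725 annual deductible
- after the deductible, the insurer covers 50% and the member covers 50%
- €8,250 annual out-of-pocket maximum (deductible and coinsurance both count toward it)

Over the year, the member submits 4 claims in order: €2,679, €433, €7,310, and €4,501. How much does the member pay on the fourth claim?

#1 (€2,679): fully absorbed by the deductible. Member pays €2,679; OOP now €2,679.
#2 (€433): deductible takes €46, €387 remains; 50% of €387 = €193.50. Cost to member: €239.50. OOP to date €2,918.50.
#3 (€7,310): 50% coinsurance on €7,310 = €3,655. Member owes €3,655 (running OOP €6,573.50).
#4 (€4,501): deductible met; 50% of €4,501 = €2,250.50. Adding that to €6,573.50 gives €8,824, past the €8,250 cap; member pays only €8,250 − €6,573.50 = €1,676.50.

€1,676.50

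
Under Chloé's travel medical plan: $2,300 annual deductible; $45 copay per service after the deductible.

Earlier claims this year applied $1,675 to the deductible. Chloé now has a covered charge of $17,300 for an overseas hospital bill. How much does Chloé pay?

$670

Deductible still to meet: $2,300 − $1,675 = $625.
The remaining $16,675 (= $17,300 − $625) moves to the copay.
Copay on this service: $45.
So the traveler owes $625 + $45 = $670.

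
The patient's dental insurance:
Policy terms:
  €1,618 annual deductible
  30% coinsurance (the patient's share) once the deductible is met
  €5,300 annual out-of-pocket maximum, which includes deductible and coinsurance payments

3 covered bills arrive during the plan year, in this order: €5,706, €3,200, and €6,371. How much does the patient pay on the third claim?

€1,495.60

Claim 1 (€5,706): €1,618 finishes the deductible; €4,088 goes to coinsurance; patient's 30% is €1,226.40. Patient owes €2,844.40 (running OOP €2,844.40).
Claim 2 (€3,200): deductible already satisfied, so patient's share is 30% × €3,200 = €960. Cost to patient: €960. OOP to date €3,804.40.
Claim 3 (€6,371): 30% coinsurance on €6,371 = €1,911.30. That would push OOP to €5,715.70, over the €5,300 cap, so patient pays €5,300 − €3,804.40 = €1,495.60.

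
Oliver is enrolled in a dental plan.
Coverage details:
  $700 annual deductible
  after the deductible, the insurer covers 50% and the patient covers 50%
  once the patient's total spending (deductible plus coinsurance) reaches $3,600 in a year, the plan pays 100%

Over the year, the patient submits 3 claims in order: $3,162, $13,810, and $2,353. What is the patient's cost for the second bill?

$1,669

Claim 1 ($3,162): deductible takes $700, $2,462 remains; patient's 50% is $1,231. Patient owes $1,931 (running OOP $1,931).
Claim 2 ($13,810): 50% coinsurance on $13,810 = $6,905. That would push OOP to $8,836, over the $3,600 cap, so patient pays $3,600 − $1,931 = $1,669.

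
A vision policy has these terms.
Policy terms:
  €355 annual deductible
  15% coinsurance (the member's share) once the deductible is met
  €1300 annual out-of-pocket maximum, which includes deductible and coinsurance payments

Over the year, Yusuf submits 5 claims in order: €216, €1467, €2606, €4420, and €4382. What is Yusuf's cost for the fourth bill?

Bill 1, €216: fully absorbed by the deductible. Member pays €216; OOP now €216.
Bill 2, €1467: deductible takes €139, €1328 remains; coinsurance €1328 × 15% = €199.20. Member pays €338.20; OOP now €554.20.
Bill 3, €2606: deductible already satisfied, so member's share is 15% × €2606 = €390.90. Member owes €390.90 (running OOP €945.10).
Bill 4, €4420: deductible met; 15% of €4420 = €663. That would push OOP to €1608.10, over the €1300 cap, so member pays €1300 − €945.10 = €354.90.

€354.90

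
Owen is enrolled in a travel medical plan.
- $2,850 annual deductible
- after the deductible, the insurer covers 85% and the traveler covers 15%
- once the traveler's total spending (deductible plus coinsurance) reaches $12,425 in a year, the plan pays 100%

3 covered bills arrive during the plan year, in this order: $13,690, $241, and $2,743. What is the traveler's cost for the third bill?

$411.45

Claim 1 ($13,690): deductible takes $2,850, $10,840 remains; 15% of $10,840 = $1,626. Cost to traveler: $4,476. OOP to date $4,476.
Claim 2 ($241): deductible met; 15% of $241 = $36.15. Traveler owes $36.15 (running OOP $4,512.15).
Claim 3 ($2,743): deductible already satisfied, so traveler's share is 15% × $2,743 = $411.45. Traveler owes $411.45 (running OOP $4,923.60).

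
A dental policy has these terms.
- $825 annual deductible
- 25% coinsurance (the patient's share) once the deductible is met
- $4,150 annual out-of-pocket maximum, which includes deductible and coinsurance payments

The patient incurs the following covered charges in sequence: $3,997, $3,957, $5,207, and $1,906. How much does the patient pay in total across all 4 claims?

$4,150

Bill 1, $3,997: $825 finishes the deductible; $3,172 goes to coinsurance; 25% of $3,172 = $793. Patient pays $1,618; OOP now $1,618.
Bill 2, $3,957: deductible already satisfied, so patient's share is 25% × $3,957 = $989.25. Patient owes $989.25 (running OOP $2,607.25).
Bill 3, $5,207: deductible already satisfied, so patient's share is 25% × $5,207 = $1,301.75. Patient owes $1,301.75 (running OOP $3,909).
Bill 4, $1,906: deductible met; 25% of $1,906 = $476.50. Adding that to $3,909 gives $4,385.50, past the $4,150 cap; patient pays only $4,150 − $3,909 = $241.
Summing the patient's payments: $1,618 + $989.25 + $1,301.75 + $241 = $4,150.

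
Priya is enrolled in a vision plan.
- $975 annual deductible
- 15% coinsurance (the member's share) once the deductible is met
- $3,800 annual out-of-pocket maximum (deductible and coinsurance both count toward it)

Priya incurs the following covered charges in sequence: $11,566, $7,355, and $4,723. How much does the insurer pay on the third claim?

#1 ($11,566): $975 finishes the deductible; $10,591 goes to coinsurance; coinsurance $10,591 × 15% = $1,588.65. Member pays $2,563.65; OOP now $2,563.65. Plan pays $11,566 − $2,563.65 = $9,002.35.
#2 ($7,355): deductible met; 15% of $7,355 = $1,103.25. Member owes $1,103.25 (running OOP $3,666.90). Plan pays $7,355 − $1,103.25 = $6,251.75.
#3 ($4,723): deductible met; 15% of $4,723 = $708.45. OOP would hit $4,375.35 > $3,800, so the cap limits the member to $3,800 − $3,666.90 = $133.10. Insurer: $4,723 − $133.10 = $4,589.90.

$4,589.90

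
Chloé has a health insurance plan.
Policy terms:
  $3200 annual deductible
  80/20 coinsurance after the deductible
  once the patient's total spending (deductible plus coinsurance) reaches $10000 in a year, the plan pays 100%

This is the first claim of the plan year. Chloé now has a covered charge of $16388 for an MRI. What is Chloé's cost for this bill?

Nothing has been paid toward the $3200 deductible, so the first $3200 of this charge is applied there.
That leaves $16388 − $3200 = $13188 for coinsurance.
Patient's 20% share of $13188 is $2637.60.
So the patient owes $3200 + $2637.60 = $5837.60 before any cap.
Year-to-date out-of-pocket becomes $0 + $5837.60 = $5837.60, still under the $10000 maximum, so no cap applies.

$5837.60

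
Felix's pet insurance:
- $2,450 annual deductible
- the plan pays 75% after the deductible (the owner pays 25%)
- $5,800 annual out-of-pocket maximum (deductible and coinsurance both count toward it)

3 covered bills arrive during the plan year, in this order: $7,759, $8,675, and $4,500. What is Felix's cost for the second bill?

$2,022.75

Claim 1 ($7,759): deductible takes $2,450, $5,309 remains; 25% of $5,309 = $1,327.25. Cost to owner: $3,777.25. OOP to date $3,777.25.
Claim 2 ($8,675): deductible met; 25% of $8,675 = $2,168.75. That would push OOP to $5,946, over the $5,800 cap, so owner pays $5,800 − $3,777.25 = $2,022.75.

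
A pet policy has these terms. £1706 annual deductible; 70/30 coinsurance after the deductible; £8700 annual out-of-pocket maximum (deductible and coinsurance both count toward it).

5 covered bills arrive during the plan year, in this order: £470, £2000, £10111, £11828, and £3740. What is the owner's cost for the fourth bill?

Bill 1, £470: fully absorbed by the deductible. Cost to owner: £470. OOP to date £470.
Bill 2, £2000: deductible takes £1236, £764 remains; coinsurance £764 × 30% = £229.20. Owner pays £1465.20; OOP now £1935.20.
Bill 3, £10111: 30% coinsurance on £10111 = £3033.30. Owner pays £3033.30; OOP now £4968.50.
Bill 4, £11828: 30% coinsurance on £11828 = £3548.40. Cost to owner: £3548.40. OOP to date £8516.90.

£3548.40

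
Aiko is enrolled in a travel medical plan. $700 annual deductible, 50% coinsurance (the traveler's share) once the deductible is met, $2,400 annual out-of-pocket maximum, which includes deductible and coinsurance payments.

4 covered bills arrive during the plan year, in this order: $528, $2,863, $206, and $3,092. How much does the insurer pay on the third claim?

Bill 1, $528: all of it applies to the deductible. Traveler pays $528; OOP now $528. Plan pays $528 − $528 = $0.
Bill 2, $2,863: $172 finishes the deductible; $2,691 goes to coinsurance; traveler's 50% is $1,345.50. Traveler pays $1,517.50; OOP now $2,045.50. Insurer: $2,863 − $1,517.50 = $1,345.50.
Bill 3, $206: 50% coinsurance on $206 = $103. Traveler owes $103 (running OOP $2,148.50). Insurer: $206 − $103 = $103.

$103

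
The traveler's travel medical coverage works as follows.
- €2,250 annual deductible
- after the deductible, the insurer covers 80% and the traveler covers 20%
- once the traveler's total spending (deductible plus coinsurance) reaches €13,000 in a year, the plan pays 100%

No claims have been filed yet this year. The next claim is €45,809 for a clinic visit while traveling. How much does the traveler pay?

€10,961.80

The full €2,250 deductible is still open; €2,250 of this bill applies to it.
After the €2,250 deductible portion, €45,809 − €2,250 = €43,559 is subject to coinsurance.
Traveler's 20% share of €43,559 is €8,711.80.
Traveler responsibility before any cap: €2,250 + €8,711.80 = €10,961.80.
Year-to-date out-of-pocket becomes €0 + €10,961.80 = €10,961.80, still under the €13,000 maximum, so no cap applies.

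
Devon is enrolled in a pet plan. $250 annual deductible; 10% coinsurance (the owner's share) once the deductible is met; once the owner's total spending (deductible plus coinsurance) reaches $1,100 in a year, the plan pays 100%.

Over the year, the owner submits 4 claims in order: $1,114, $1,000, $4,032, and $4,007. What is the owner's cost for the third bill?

$403.20

Claim 1 ($1,114): $250 to deductible, leaving $864; owner's 10% is $86.40. Owner pays $336.40; OOP now $336.40.
Claim 2 ($1,000): deductible met; 10% of $1,000 = $100. Owner pays $100; OOP now $436.40.
Claim 3 ($4,032): deductible already satisfied, so owner's share is 10% × $4,032 = $403.20. Owner pays $403.20; OOP now $839.60.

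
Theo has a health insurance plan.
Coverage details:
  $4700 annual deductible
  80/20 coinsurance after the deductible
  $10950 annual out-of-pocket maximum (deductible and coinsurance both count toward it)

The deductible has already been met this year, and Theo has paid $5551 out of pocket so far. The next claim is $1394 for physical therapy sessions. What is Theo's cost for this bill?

$278.80

With the deductible met, the entire $1394 is subject to coinsurance.
20% of $1394 = $278.80 falls to the patient.
Total out-of-pocket so far would be $5551 + $278.80 = $5829.80, below the $10950 cap — no reduction.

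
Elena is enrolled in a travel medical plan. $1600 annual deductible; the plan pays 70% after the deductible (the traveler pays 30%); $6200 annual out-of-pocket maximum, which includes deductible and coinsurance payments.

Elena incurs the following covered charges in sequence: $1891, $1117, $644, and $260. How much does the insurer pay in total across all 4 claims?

Claim 1 — $1891: $1600 to deductible, leaving $291; 30% of $291 = $87.30. Cost to traveler: $1687.30. OOP to date $1687.30. Plan pays $1891 − $1687.30 = $203.70.
Claim 2 — $1117: deductible met; 30% of $1117 = $335.10. Traveler owes $335.10 (running OOP $2022.40). Insurer: $1117 − $335.10 = $781.90.
Claim 3 — $644: deductible already satisfied, so traveler's share is 30% × $644 = $193.20. Traveler pays $193.20; OOP now $2215.60. Plan pays $644 − $193.20 = $450.80.
Claim 4 — $260: deductible met; 30% of $260 = $78. Traveler owes $78 (running OOP $2293.60). Insurer: $260 − $78 = $182.
Insurer total = bills − traveler's total = $3912 − $2293.60 = $1618.40.

$1618.40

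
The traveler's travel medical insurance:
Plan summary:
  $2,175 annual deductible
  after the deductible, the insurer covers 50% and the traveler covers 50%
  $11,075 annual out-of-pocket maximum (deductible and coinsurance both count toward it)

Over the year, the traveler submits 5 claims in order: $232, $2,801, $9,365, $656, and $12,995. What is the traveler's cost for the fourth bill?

Claim 1 ($232): fully absorbed by the deductible. Traveler owes $232 (running OOP $232).
Claim 2 ($2,801): $1,943 to deductible, leaving $858; traveler's 50% is $429. Traveler owes $2,372 (running OOP $2,604).
Claim 3 ($9,365): deductible met; 50% of $9,365 = $4,682.50. Cost to traveler: $4,682.50. OOP to date $7,286.50.
Claim 4 ($656): 50% coinsurance on $656 = $328. Traveler pays $328; OOP now $7,614.50.

$328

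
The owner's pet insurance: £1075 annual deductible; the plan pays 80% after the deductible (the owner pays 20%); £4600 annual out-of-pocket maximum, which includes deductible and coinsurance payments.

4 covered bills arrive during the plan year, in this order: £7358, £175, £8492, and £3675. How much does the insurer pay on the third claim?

Claim 1 — £7358: £1075 to deductible, leaving £6283; owner's 20% is £1256.60. Owner owes £2331.60 (running OOP £2331.60). Insurer: £7358 − £2331.60 = £5026.40.
Claim 2 — £175: 20% coinsurance on £175 = £35. Owner owes £35 (running OOP £2366.60). Insurer: £175 − £35 = £140.
Claim 3 — £8492: deductible already satisfied, so owner's share is 20% × £8492 = £1698.40. Cost to owner: £1698.40. OOP to date £4065. Insurer: £8492 − £1698.40 = £6793.60.

£6793.60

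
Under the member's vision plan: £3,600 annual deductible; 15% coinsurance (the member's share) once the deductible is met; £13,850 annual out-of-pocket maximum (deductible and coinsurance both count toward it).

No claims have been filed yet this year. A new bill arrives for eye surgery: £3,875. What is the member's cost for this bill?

£3,641.25

Nothing has been paid toward the £3,600 deductible, so the first £3,600 of this charge is applied there.
That leaves £3,875 − £3,600 = £275 for coinsurance.
15% of £275 = £41.25 falls to the member.
So the member owes £3,600 + £41.25 = £3,641.25 before any cap.
Cumulative spending £0 + £3,641.25 = £3,641.25 stays under the £13,850 maximum.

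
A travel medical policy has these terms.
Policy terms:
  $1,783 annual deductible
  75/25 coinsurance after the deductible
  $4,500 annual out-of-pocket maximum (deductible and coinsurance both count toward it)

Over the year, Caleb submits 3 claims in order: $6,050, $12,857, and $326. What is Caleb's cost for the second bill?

$1,650.25

#1 ($6,050): deductible takes $1,783, $4,267 remains; 25% of $4,267 = $1,066.75. Cost to traveler: $2,849.75. OOP to date $2,849.75.
#2 ($12,857): deductible already satisfied, so traveler's share is 25% × $12,857 = $3,214.25. OOP would hit $6,064 > $4,500, so the cap limits the traveler to $4,500 − $2,849.75 = $1,650.25.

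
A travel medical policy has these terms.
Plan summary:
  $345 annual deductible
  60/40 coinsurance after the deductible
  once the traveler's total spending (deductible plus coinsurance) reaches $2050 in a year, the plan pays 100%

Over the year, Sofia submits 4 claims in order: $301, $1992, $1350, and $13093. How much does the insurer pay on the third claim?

$810

Bill 1, $301: all of it applies to the deductible. Traveler owes $301 (running OOP $301). Insurer: $301 − $301 = $0.
Bill 2, $1992: $44 finishes the deductible; $1948 goes to coinsurance; traveler's 40% is $779.20. Cost to traveler: $823.20. OOP to date $1124.20. Insurer: $1992 − $823.20 = $1168.80.
Bill 3, $1350: 40% coinsurance on $1350 = $540. Cost to traveler: $540. OOP to date $1664.20. Plan pays $1350 − $540 = $810.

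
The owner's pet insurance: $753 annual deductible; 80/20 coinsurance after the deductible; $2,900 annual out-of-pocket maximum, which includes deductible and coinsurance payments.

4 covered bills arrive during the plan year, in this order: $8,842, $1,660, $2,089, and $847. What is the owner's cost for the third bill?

$197.20

#1 ($8,842): $753 finishes the deductible; $8,089 goes to coinsurance; coinsurance $8,089 × 20% = $1,617.80. Owner owes $2,370.80 (running OOP $2,370.80).
#2 ($1,660): 20% coinsurance on $1,660 = $332. Owner pays $332; OOP now $2,702.80.
#3 ($2,089): 20% coinsurance on $2,089 = $417.80. That would push OOP to $3,120.60, over the $2,900 cap, so owner pays $2,900 − $2,702.80 = $197.20.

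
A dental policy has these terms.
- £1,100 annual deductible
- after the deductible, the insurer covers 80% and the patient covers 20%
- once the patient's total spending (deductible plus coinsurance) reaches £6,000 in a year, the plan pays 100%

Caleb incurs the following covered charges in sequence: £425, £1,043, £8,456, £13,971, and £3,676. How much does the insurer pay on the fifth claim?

£3,335

Bill 1, £425: all of it applies to the deductible. Cost to patient: £425. OOP to date £425. Insurer: £425 − £425 = £0.
Bill 2, £1,043: £675 to deductible, leaving £368; 20% of £368 = £73.60. Cost to patient: £748.60. OOP to date £1,173.60. Insurer: £1,043 − £748.60 = £294.40.
Bill 3, £8,456: deductible already satisfied, so patient's share is 20% × £8,456 = £1,691.20. Cost to patient: £1,691.20. OOP to date £2,864.80. Plan pays £8,456 − £1,691.20 = £6,764.80.
Bill 4, £13,971: deductible met; 20% of £13,971 = £2,794.20. Cost to patient: £2,794.20. OOP to date £5,659. Plan pays £13,971 − £2,794.20 = £11,176.80.
Bill 5, £3,676: deductible already satisfied, so patient's share is 20% × £3,676 = £735.20. Adding that to £5,659 gives £6,394.20, past the £6,000 cap; patient pays only £6,000 − £5,659 = £341. Insurer: £3,676 − £341 = £3,335.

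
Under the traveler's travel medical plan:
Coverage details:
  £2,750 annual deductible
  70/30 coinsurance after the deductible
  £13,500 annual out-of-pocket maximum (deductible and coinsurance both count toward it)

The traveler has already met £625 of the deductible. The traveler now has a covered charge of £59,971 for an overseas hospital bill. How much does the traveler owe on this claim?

£12,875

£625 of the £2,750 deductible is already met, leaving £2,125.
After the £2,125 deductible portion, £59,971 − £2,125 = £57,846 is subject to coinsurance.
Traveler's 30% share of £57,846 is £17,353.80.
Traveler responsibility before any cap: £2,125 + £17,353.80 = £19,478.80.
Adding £19,478.80 to the £625 already spent would give £20,103.80, which exceeds the £13,500 cap; the traveler pays just £13,500 − £625 = £12,875.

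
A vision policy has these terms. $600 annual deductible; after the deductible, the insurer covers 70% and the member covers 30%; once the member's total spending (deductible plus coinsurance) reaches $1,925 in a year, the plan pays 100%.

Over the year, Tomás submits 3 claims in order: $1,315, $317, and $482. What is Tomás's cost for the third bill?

$144.60

Claim 1 ($1,315): deductible takes $600, $715 remains; coinsurance $715 × 30% = $214.50. Cost to member: $814.50. OOP to date $814.50.
Claim 2 ($317): deductible met; 30% of $317 = $95.10. Member pays $95.10; OOP now $909.60.
Claim 3 ($482): 30% coinsurance on $482 = $144.60. Cost to member: $144.60. OOP to date $1,054.20.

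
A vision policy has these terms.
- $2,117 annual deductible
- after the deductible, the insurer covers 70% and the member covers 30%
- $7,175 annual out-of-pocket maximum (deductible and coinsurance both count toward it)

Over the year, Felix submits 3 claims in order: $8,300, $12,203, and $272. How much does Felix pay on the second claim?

$3,203.10

Claim 1 ($8,300): deductible takes $2,117, $6,183 remains; member's 30% is $1,854.90. Member pays $3,971.90; OOP now $3,971.90.
Claim 2 ($12,203): deductible already satisfied, so member's share is 30% × $12,203 = $3,660.90. That would push OOP to $7,632.80, over the $7,175 cap, so member pays $7,175 − $3,971.90 = $3,203.10.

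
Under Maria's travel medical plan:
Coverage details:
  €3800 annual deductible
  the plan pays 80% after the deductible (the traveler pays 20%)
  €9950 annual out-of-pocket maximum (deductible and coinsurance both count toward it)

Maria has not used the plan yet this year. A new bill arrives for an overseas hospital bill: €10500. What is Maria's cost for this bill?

Deductible not yet touched, so the first €3800 of the bill goes to the deductible.
The remaining €6700 (= €10500 − €3800) moves to coinsurance.
Traveler's 20% share of €6700 is €1340.
That puts the traveler's cost at €3800 + €1340 = €5140 before any cap.
Total out-of-pocket so far would be €0 + €5140 = €5140, below the €9950 cap — no reduction.

€5140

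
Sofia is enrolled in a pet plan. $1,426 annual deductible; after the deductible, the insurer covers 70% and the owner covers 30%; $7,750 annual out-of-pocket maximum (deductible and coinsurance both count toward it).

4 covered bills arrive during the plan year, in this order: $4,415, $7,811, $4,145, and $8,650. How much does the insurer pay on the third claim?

$2,901.50

#1 ($4,415): $1,426 finishes the deductible; $2,989 goes to coinsurance; coinsurance $2,989 × 30% = $896.70. Owner owes $2,322.70 (running OOP $2,322.70). Insurer: $4,415 − $2,322.70 = $2,092.30.
#2 ($7,811): deductible already satisfied, so owner's share is 30% × $7,811 = $2,343.30. Owner owes $2,343.30 (running OOP $4,666). Plan pays $7,811 − $2,343.30 = $5,467.70.
#3 ($4,145): 30% coinsurance on $4,145 = $1,243.50. Owner pays $1,243.50; OOP now $5,909.50. Plan pays $4,145 − $1,243.50 = $2,901.50.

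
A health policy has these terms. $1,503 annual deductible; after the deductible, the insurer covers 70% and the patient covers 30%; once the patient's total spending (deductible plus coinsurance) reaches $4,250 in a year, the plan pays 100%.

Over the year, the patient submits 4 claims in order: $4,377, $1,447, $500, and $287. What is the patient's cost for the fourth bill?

Claim 1 ($4,377): $1,503 to deductible, leaving $2,874; patient's 30% is $862.20. Cost to patient: $2,365.20. OOP to date $2,365.20.
Claim 2 ($1,447): deductible already satisfied, so patient's share is 30% × $1,447 = $434.10. Patient pays $434.10; OOP now $2,799.30.
Claim 3 ($500): deductible already satisfied, so patient's share is 30% × $500 = $150. Patient pays $150; OOP now $2,949.30.
Claim 4 ($287): deductible already satisfied, so patient's share is 30% × $287 = $86.10. Patient owes $86.10 (running OOP $3,035.40).

$86.10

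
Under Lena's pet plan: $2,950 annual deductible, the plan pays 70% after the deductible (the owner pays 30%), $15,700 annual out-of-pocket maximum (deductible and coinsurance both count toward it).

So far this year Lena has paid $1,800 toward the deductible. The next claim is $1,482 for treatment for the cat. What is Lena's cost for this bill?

$1,249.60

Deductible still to meet: $2,950 − $1,800 = $1,150.
That leaves $1,482 − $1,150 = $332 for coinsurance.
30% of $332 = $99.60 falls to the owner.
That puts the owner's cost at $1,150 + $99.60 = $1,249.60 before any cap.
Year-to-date out-of-pocket becomes $1,800 + $1,249.60 = $3,049.60, still under the $15,700 maximum, so no cap applies.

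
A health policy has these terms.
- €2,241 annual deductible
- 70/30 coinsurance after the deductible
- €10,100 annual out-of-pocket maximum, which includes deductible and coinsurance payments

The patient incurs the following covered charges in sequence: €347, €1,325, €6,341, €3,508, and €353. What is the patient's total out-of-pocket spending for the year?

€5,130.90

#1 (€347): entire amount goes to the deductible. Patient owes €347 (running OOP €347).
#2 (€1,325): fully absorbed by the deductible. Patient owes €1,325 (running OOP €1,672).
#3 (€6,341): €569 to deductible, leaving €5,772; patient's 30% is €1,731.60. Cost to patient: €2,300.60. OOP to date €3,972.60.
#4 (€3,508): deductible already satisfied, so patient's share is 30% × €3,508 = €1,052.40. Cost to patient: €1,052.40. OOP to date €5,025.
#5 (€353): 30% coinsurance on €353 = €105.90. Cost to patient: €105.90. OOP to date €5,130.90.
Summing the patient's payments: €347 + €1,325 + €2,300.60 + €1,052.40 + €105.90 = €5,130.90.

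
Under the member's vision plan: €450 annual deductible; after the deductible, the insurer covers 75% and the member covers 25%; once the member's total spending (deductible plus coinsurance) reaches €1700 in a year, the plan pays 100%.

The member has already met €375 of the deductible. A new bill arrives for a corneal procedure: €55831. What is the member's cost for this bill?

€1325

Deductible still to meet: €450 − €375 = €75.
That leaves €55831 − €75 = €55756 for coinsurance.
Member's 25% share of €55756 is €13939.
So the member owes €75 + €13939 = €14014 before any cap.
Adding €14014 to the €375 already spent would give €14389, which exceeds the €1700 cap; the member pays just €1700 − €375 = €1325.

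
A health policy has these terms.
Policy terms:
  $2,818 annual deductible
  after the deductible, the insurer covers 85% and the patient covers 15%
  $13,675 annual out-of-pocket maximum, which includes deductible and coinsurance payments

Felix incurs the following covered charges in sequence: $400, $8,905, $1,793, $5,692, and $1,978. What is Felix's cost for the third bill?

Claim 1 ($400): all of it applies to the deductible. Cost to patient: $400. OOP to date $400.
Claim 2 ($8,905): deductible takes $2,418, $6,487 remains; 15% of $6,487 = $973.05. Cost to patient: $3,391.05. OOP to date $3,791.05.
Claim 3 ($1,793): 15% coinsurance on $1,793 = $268.95. Patient owes $268.95 (running OOP $4,060).

$268.95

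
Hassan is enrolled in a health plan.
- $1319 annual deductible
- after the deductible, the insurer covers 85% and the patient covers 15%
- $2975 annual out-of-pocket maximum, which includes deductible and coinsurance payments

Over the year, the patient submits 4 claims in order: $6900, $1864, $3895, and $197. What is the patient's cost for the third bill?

$539.25

Claim 1 ($6900): $1319 finishes the deductible; $5581 goes to coinsurance; coinsurance $5581 × 15% = $837.15. Patient pays $2156.15; OOP now $2156.15.
Claim 2 ($1864): deductible met; 15% of $1864 = $279.60. Patient pays $279.60; OOP now $2435.75.
Claim 3 ($3895): deductible met; 15% of $3895 = $584.25. That would push OOP to $3020, over the $2975 cap, so patient pays $2975 − $2435.75 = $539.25.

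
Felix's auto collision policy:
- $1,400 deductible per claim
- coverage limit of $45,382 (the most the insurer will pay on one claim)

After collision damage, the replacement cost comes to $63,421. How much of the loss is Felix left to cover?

After the deductible, $63,421 − $1,400 = $62,021 remains.
The $45,382 per-incident cap binds; insurer pays $45,382.
The driver bears the rest of the original loss: $63,421 − $45,382 = $18,039.

$18,039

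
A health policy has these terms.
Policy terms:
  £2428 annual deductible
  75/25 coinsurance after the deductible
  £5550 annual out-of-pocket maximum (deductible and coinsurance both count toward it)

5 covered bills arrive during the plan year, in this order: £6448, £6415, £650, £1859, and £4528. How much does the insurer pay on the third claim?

£487.50

Bill 1, £6448: £2428 finishes the deductible; £4020 goes to coinsurance; 25% of £4020 = £1005. Cost to patient: £3433. OOP to date £3433. Plan pays £6448 − £3433 = £3015.
Bill 2, £6415: deductible met; 25% of £6415 = £1603.75. Patient pays £1603.75; OOP now £5036.75. Plan pays £6415 − £1603.75 = £4811.25.
Bill 3, £650: deductible already satisfied, so patient's share is 25% × £650 = £162.50. Patient owes £162.50 (running OOP £5199.25). Plan pays £650 − £162.50 = £487.50.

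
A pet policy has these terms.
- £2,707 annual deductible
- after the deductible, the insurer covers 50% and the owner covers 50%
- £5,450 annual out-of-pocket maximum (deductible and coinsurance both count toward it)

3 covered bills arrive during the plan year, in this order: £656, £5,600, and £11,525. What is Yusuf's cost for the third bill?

Claim 1 (£656): entire amount goes to the deductible. Owner owes £656 (running OOP £656).
Claim 2 (£5,600): £2,051 finishes the deductible; £3,549 goes to coinsurance; 50% of £3,549 = £1,774.50. Cost to owner: £3,825.50. OOP to date £4,481.50.
Claim 3 (£11,525): deductible already satisfied, so owner's share is 50% × £11,525 = £5,762.50. OOP would hit £10,244 > £5,450, so the cap limits the owner to £5,450 − £4,481.50 = £968.50.

£968.50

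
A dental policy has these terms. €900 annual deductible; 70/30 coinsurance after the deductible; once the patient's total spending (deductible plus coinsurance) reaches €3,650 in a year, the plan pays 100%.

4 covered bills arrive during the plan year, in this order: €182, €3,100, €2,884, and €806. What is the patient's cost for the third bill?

€865.20

Bill 1, €182: fully absorbed by the deductible. Cost to patient: €182. OOP to date €182.
Bill 2, €3,100: €718 finishes the deductible; €2,382 goes to coinsurance; coinsurance €2,382 × 30% = €714.60. Patient owes €1,432.60 (running OOP €1,614.60).
Bill 3, €2,884: deductible already satisfied, so patient's share is 30% × €2,884 = €865.20. Patient pays €865.20; OOP now €2,479.80.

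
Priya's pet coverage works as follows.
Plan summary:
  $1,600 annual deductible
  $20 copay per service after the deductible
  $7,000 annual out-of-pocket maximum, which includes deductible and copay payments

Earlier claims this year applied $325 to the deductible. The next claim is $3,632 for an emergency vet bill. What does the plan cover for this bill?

$325 of the $1,600 deductible is already met, leaving $1,275.
The remaining $2,357 (= $3,632 − $1,275) moves to the copay.
Copay on this service: $20.
That puts the owner's cost at $1,275 + $20 = $1,295 before any cap.
Total out-of-pocket so far would be $325 + $1,295 = $1,620, below the $7,000 cap — no reduction.
Insurer pays the balance: $3,632 − $1,295 = $2,337.

$2,337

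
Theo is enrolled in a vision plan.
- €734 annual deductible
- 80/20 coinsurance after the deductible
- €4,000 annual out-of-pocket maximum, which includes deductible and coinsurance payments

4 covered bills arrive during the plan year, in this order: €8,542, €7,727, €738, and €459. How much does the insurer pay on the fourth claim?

Claim 1 (€8,542): €734 finishes the deductible; €7,808 goes to coinsurance; member's 20% is €1,561.60. Cost to member: €2,295.60. OOP to date €2,295.60. Plan pays €8,542 − €2,295.60 = €6,246.40.
Claim 2 (€7,727): 20% coinsurance on €7,727 = €1,545.40. Member pays €1,545.40; OOP now €3,841. Plan pays €7,727 − €1,545.40 = €6,181.60.
Claim 3 (€738): deductible already satisfied, so member's share is 20% × €738 = €147.60. Member pays €147.60; OOP now €3,988.60. Plan pays €738 − €147.60 = €590.40.
Claim 4 (€459): 20% coinsurance on €459 = €91.80. OOP would hit €4,080.40 > €4,000, so the cap limits the member to €4,000 − €3,988.60 = €11.40. Insurer: €459 − €11.40 = €447.60.

€447.60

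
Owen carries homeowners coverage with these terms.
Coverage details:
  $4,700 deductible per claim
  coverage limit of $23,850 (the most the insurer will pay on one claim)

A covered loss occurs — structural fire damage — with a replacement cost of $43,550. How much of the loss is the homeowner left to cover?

$19,700

Subtract the deductible: $43,550 − $4,700 = $38,850.
The $23,850 per-incident cap binds; insurer pays $23,850.
The homeowner bears the rest of the original loss: $43,550 − $23,850 = $19,700.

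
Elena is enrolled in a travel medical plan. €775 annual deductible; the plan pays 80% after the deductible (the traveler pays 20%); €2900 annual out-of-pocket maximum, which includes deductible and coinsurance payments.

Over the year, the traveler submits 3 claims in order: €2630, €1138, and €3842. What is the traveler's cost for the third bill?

€768.40

Bill 1, €2630: €775 finishes the deductible; €1855 goes to coinsurance; 20% of €1855 = €371. Traveler owes €1146 (running OOP €1146).
Bill 2, €1138: 20% coinsurance on €1138 = €227.60. Traveler pays €227.60; OOP now €1373.60.
Bill 3, €3842: deductible already satisfied, so traveler's share is 20% × €3842 = €768.40. Cost to traveler: €768.40. OOP to date €2142.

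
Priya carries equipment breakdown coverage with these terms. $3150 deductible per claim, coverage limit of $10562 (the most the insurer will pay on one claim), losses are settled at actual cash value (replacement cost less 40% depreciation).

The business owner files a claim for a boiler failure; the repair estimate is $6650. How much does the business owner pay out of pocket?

At 40% depreciation, ACV = $6650 − $2660 = $3990.
Less the $3150 deductible: $3990 − $3150 = $840.
That's under the $10562 cap, so the insurer reimburses the full $840.
Business owner's share is the uncovered remainder: $6650 − $840 = $5810.

$5810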